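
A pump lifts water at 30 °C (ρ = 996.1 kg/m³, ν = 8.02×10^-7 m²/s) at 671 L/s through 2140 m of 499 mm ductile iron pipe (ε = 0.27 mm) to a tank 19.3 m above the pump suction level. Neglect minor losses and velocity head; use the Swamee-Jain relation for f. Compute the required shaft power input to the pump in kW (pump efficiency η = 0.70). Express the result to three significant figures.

V = 4Q/(πD²) = 3.431 m/s; Re = 2.13×10^6; ε/D = 5.41×10^-4; f = 0.01730
h_f = f(L/D)V²/2g = 44.50 m
Total head H = z + h_f = 19.3 + 44.50 = 63.80 m
P_hyd = ρgQH = 996.1·9.81·0.671·63.80 = 418.4 kW
P_shaft = P_hyd/η = 418.4/0.70 = 597.7 kW

P_shaft ≈ 598 kW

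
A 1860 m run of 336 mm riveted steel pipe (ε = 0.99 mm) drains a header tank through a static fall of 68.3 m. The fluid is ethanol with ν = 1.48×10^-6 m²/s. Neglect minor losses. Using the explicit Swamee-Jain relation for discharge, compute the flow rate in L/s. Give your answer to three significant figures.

Swamee-Jain (Type II): Q = -0.965·√(gD⁵h_f/L)·ln[ε/(3.7D) + √(3.17ν²L/(gD³h_f))]
√(gD⁵h_f/L) = √(9.81·0.336⁵·68.3/1860) = 0.03928
ε/(3.7D) = 7.96×10^-4; √(3.17ν²L/(gD³h_f)) = 2.25×10^-5
Q = -0.965·0.03928·ln(8.189×10^-4) = 0.2694 m³/s
Check: V = 3.04 m/s, Re = 6.90×10^5, f = 0.02632, h_f = 68.6 m ≈ 68.3 m ✓

Q ≈ 269 L/s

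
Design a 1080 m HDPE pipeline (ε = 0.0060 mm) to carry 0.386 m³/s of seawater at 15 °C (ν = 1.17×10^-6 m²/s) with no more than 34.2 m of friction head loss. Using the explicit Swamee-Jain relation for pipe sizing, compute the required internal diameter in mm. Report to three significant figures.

D ≈ 342 mm

Swamee-Jain (Type III): D = 0.66·[ε^1.25·(LQ²/(gh_f))^4.75 + ν·Q^9.4·(L/(gh_f))^5.2]^0.04
LQ²/(gh_f) = 0.4796; L/(gh_f) = 3.219
Term 1 = ε^1.25·(…)^4.75 = 9.06×10^-9; Term 2 = ν·Q^9.4·(…)^5.2 = 6.64×10^-8
D = 0.66·(9.06×10^-9 + 6.64×10^-8)^0.04 = 0.3425 m = 342 mm
Check: V = 4.19 m/s, Re = 1.23×10^6, f = 0.01169, h_f = 33.0 m ≈ 34.2 m ✓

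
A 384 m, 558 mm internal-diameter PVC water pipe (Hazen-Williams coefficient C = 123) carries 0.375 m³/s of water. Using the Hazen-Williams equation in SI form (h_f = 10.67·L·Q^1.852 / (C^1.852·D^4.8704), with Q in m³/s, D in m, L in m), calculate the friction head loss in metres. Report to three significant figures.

h_f ≈ 1.54 m

h_f = 10.67·384·0.375^1.852 / (123^1.852·0.558^4.8704) = 1.538 m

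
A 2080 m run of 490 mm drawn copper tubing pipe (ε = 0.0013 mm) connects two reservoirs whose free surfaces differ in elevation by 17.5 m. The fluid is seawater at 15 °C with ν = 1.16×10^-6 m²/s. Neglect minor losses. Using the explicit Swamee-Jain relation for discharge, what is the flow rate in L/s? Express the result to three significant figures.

Q ≈ 500 L/s

Swamee-Jain (Type II): Q = -0.965·√(gD⁵h_f/L)·ln[ε/(3.7D) + √(3.17ν²L/(gD³h_f))]
√(gD⁵h_f/L) = √(9.81·0.490⁵·17.5/2080) = 0.04828
ε/(3.7D) = 7.17×10^-7; √(3.17ν²L/(gD³h_f)) = 2.10×10^-5
Q = -0.965·0.04828·ln(2.168×10^-5) = 0.5004 m³/s
Check: V = 2.65 m/s, Re = 1.12×10^6, f = 0.01146, h_f = 17.5 m ≈ 17.5 m ✓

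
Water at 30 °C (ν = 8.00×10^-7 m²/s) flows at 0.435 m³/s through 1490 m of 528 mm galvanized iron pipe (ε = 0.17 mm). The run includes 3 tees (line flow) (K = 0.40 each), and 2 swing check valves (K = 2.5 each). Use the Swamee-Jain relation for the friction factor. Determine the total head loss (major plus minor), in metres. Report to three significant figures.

H_L ≈ 10.2 m

V = 4Q/(πD²) = 1.987 m/s; V²/2g = 0.2012 m
Re = 1.31×10^6, ε/D = 3.22×10^-4 → f = 0.01579 (Swamee-Jain)
Major: h_f = f(L/D)·V²/2g = 0.01579·2822·0.2012 = 8.964 m
Minor: ΣK = 6.20; h_m = ΣK·V²/2g = 1.247 m
Total H_L = 8.964 + 1.247 = 10.21 m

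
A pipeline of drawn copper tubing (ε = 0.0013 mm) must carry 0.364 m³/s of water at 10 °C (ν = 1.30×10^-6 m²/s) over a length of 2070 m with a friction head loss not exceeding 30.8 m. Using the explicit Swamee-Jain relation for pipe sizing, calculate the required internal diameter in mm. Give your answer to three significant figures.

D ≈ 392 mm

Swamee-Jain (Type III): D = 0.66·[ε^1.25·(LQ²/(gh_f))^4.75 + ν·Q^9.4·(L/(gh_f))^5.2]^0.04
LQ²/(gh_f) = 0.9077; L/(gh_f) = 6.851
Term 1 = ε^1.25·(…)^4.75 = 2.77×10^-8; Term 2 = ν·Q^9.4·(…)^5.2 = 2.16×10^-6
D = 0.66·(2.77×10^-8 + 2.16×10^-6)^0.04 = 0.3919 m = 392 mm
Check: V = 3.02 m/s, Re = 9.10×10^5, f = 0.01187, h_f = 29.1 m ≈ 30.8 m ✓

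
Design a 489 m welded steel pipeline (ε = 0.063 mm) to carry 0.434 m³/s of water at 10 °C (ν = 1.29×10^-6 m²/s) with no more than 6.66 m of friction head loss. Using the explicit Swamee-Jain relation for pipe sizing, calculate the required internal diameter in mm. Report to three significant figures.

D ≈ 443 mm

Swamee-Jain (Type III): D = 0.66·[ε^1.25·(LQ²/(gh_f))^4.75 + ν·Q^9.4·(L/(gh_f))^5.2]^0.04
LQ²/(gh_f) = 1.410; L/(gh_f) = 7.485
Term 1 = ε^1.25·(…)^4.75 = 2.87×10^-5; Term 2 = ν·Q^9.4·(…)^5.2 = 1.77×10^-5
D = 0.66·(2.87×10^-5 + 1.77×10^-5)^0.04 = 0.4428 m = 443 mm
Check: V = 2.82 m/s, Re = 9.67×10^5, f = 0.01412, h_f = 6.31 m ≈ 6.66 m ✓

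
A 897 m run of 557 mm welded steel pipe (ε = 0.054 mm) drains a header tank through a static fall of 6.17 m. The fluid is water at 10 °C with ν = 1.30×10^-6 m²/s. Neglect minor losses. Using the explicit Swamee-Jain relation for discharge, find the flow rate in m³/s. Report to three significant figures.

Q ≈ 0.578 m³/s

Swamee-Jain (Type II): Q = -0.965·√(gD⁵h_f/L)·ln[ε/(3.7D) + √(3.17ν²L/(gD³h_f))]
√(gD⁵h_f/L) = √(9.81·0.557⁵·6.17/897) = 0.06015
ε/(3.7D) = 2.62×10^-5; √(3.17ν²L/(gD³h_f)) = 2.14×10^-5
Q = -0.965·0.06015·ln(4.764×10^-5) = 0.5776 m³/s
Check: V = 2.37 m/s, Re = 1.02×10^6, f = 0.01344, h_f = 6.20 m ≈ 6.17 m ✓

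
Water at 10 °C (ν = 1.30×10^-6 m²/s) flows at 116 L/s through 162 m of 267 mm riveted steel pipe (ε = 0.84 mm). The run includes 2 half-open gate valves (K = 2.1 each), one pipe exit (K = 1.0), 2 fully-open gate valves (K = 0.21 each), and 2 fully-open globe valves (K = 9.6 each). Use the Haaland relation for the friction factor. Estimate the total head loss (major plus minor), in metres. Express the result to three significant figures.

V = 4Q/(πD²) = 2.072 m/s; V²/2g = 0.2188 m
Re = 4.26×10^5, ε/D = 0.00315 → f = 0.02685 (Haaland)
Major: h_f = f(L/D)·V²/2g = 0.02685·606.7·0.2188 = 3.564 m
Minor: ΣK = 24.8; h_m = ΣK·V²/2g = 5.430 m
Total H_L = 3.564 + 5.430 = 8.994 m

H_L ≈ 8.99 m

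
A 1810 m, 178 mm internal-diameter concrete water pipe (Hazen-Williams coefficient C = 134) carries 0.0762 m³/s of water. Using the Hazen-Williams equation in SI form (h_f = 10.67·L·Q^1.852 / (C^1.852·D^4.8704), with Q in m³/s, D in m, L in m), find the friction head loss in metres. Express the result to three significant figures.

h_f ≈ 84.4 m

h_f = 10.67·1810·0.0762^1.852 / (134^1.852·0.178^4.8704) = 84.45 m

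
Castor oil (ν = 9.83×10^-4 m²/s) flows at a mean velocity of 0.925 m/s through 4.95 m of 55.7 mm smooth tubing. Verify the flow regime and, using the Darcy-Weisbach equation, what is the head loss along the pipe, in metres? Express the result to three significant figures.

Re = VD/ν = 0.925·0.05570/9.83×10^-4 = 52.4 → laminar (Re < 2300)
f = 64/Re = 1.221
h_f = f(L/D)V²/(2g) = 1.221·(4.95/0.05570)·0.925²/(2·9.81) = 4.732 m

h_f ≈ 4.73 m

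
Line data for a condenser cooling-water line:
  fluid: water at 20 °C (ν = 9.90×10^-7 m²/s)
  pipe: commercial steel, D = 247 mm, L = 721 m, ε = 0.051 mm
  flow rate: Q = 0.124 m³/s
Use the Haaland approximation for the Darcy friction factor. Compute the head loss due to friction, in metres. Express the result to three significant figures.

V = 4Q/(πD²) = 4·0.124/(π·0.247²) = 2.588 m/s
Re = VD/ν = 2.588·0.247/9.90×10^-7 = 6.46×10^5 → turbulent
ε/D = 0.051/247 = 2.06×10^-4
Haaland: f = 0.01506
h_f = f(L/D)V²/(2g) = 0.01506·(721/0.247)·2.588²/(2·9.81) = 15.00 m

h_f ≈ 15.0 m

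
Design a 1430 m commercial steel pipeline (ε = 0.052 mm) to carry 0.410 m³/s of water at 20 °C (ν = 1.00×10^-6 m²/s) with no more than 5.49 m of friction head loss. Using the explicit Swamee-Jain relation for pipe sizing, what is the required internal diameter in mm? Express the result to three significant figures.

D ≈ 551 mm

Swamee-Jain (Type III): D = 0.66·[ε^1.25·(LQ²/(gh_f))^4.75 + ν·Q^9.4·(L/(gh_f))^5.2]^0.04
LQ²/(gh_f) = 4.463; L/(gh_f) = 26.55
Term 1 = ε^1.25·(…)^4.75 = 0.00538; Term 2 = ν·Q^9.4·(…)^5.2 = 0.00583
D = 0.66·(0.00538 + 0.00583)^0.04 = 0.5515 m = 551 mm
Check: V = 1.72 m/s, Re = 9.47×10^5, f = 0.01349, h_f = 5.25 m ≈ 5.49 m ✓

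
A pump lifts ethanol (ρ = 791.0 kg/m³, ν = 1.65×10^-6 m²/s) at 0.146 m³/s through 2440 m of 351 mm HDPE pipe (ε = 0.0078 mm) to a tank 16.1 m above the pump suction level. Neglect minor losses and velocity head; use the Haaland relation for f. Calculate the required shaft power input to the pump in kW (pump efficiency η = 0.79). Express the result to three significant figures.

P_shaft ≈ 39.7 kW

V = 4Q/(πD²) = 1.509 m/s; Re = 3.21×10^5; ε/D = 2.22×10^-5; f = 0.01436
h_f = f(L/D)V²/2g = 11.58 m
Total head H = z + h_f = 16.1 + 11.58 = 27.68 m
P_hyd = ρgQH = 791.0·9.81·0.146·27.68 = 31.36 kW
P_shaft = P_hyd/η = 31.36/0.79 = 39.70 kW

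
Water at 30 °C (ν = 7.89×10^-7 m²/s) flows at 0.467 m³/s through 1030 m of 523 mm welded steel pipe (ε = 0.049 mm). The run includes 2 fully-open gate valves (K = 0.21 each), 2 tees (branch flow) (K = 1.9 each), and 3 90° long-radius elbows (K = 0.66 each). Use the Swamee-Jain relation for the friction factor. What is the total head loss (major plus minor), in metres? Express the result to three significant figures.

H_L ≈ 7.68 m

V = 4Q/(πD²) = 2.174 m/s; V²/2g = 0.2409 m
Re = 1.44×10^6, ε/D = 9.37×10^-5 → f = 0.01304 (Swamee-Jain)
Major: h_f = f(L/D)·V²/2g = 0.01304·1969·0.2409 = 6.184 m
Minor: ΣK = 6.20; h_m = ΣK·V²/2g = 1.493 m
Total H_L = 6.184 + 1.493 = 7.677 m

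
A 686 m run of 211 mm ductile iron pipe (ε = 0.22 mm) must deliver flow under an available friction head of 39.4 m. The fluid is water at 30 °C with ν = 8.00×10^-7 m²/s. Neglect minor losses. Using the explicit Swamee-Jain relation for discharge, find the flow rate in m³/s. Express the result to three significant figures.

Q ≈ 0.120 m³/s

Swamee-Jain (Type II): Q = -0.965·√(gD⁵h_f/L)·ln[ε/(3.7D) + √(3.17ν²L/(gD³h_f))]
√(gD⁵h_f/L) = √(9.81·0.211⁵·39.4/686) = 0.01535
ε/(3.7D) = 2.82×10^-4; √(3.17ν²L/(gD³h_f)) = 1.96×10^-5
Q = -0.965·0.01535·ln(3.014×10^-4) = 0.1201 m³/s
Check: V = 3.43 m/s, Re = 9.06×10^5, f = 0.02026, h_f = 39.6 m ≈ 39.4 m ✓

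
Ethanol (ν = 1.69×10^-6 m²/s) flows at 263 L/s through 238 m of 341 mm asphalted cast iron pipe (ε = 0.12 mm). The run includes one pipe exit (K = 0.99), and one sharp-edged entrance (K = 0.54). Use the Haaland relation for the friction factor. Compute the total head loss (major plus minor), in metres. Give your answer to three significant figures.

V = 4Q/(πD²) = 2.880 m/s; V²/2g = 0.4227 m
Re = 5.81×10^5, ε/D = 3.52×10^-4 → f = 0.01642 (Haaland)
Major: h_f = f(L/D)·V²/2g = 0.01642·697.9·0.4227 = 4.845 m
Minor: ΣK = 1.53; h_m = ΣK·V²/2g = 0.6467 m
Total H_L = 4.845 + 0.6467 = 5.491 m

H_L ≈ 5.49 m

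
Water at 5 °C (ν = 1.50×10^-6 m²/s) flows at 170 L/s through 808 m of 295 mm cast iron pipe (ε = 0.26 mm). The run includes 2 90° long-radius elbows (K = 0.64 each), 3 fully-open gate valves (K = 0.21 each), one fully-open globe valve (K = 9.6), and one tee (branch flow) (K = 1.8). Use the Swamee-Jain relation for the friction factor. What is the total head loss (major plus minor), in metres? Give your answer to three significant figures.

V = 4Q/(πD²) = 2.487 m/s; V²/2g = 0.3153 m
Re = 4.89×10^5, ε/D = 8.81×10^-4 → f = 0.01983 (Swamee-Jain)
Major: h_f = f(L/D)·V²/2g = 0.01983·2739·0.3153 = 17.13 m
Minor: ΣK = 13.3; h_m = ΣK·V²/2g = 4.197 m
Total H_L = 17.13 + 4.197 = 21.33 m

H_L ≈ 21.3 m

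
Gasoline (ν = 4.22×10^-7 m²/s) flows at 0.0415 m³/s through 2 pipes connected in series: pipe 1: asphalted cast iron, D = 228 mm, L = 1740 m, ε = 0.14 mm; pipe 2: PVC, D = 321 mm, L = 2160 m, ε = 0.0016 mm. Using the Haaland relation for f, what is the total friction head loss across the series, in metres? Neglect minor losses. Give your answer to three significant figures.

H ≈ 8.55 m

Pipe 1: V = 1.016 m/s, Re = 5.49×10^5, ε/D = 6.14×10^-4, f = 0.01820, h_1 = f(L/D)V²/2g = 7.316 m
Pipe 2: V = 0.5128 m/s, Re = 3.90×10^5, ε/D = 4.98×10^-6, f = 0.01371, h_2 = f(L/D)V²/2g = 1.236 m
Series → Q common, losses add: H = Σh = 8.552 m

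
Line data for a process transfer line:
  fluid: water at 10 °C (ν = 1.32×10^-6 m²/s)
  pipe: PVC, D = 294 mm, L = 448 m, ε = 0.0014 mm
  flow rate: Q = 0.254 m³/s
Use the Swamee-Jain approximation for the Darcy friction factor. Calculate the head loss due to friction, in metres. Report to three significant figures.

h_f ≈ 13.1 m

V = 4Q/(πD²) = 4·0.254/(π·0.294²) = 3.742 m/s
Re = VD/ν = 3.742·0.294/1.32×10^-6 = 8.33×10^5 → turbulent
ε/D = 0.0014/294 = 4.76×10^-6
Swamee-Jain: f = 0.01208
h_f = f(L/D)V²/(2g) = 0.01208·(448/0.294)·3.742²/(2·9.81) = 13.13 m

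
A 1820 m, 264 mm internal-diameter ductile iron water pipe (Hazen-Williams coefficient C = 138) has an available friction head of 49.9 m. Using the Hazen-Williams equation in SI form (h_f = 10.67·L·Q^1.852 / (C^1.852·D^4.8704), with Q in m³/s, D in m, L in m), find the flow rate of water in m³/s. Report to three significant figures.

Rearranging: Q = [h_f·C^1.852·D^4.8704 / (10.67·L)]^(1/1.852)
Q = [49.9·138^1.852·0.264^4.8704 / (10.67·1820)]^0.540 = 0.1661 m³/s

Q ≈ 0.166 m³/s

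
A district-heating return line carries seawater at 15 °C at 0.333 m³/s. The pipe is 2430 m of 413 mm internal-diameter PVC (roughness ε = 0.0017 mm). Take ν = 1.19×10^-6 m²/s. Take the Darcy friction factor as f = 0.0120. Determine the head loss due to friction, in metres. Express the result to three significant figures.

V = 4Q/(πD²) = 4·0.333/(π·0.413²) = 2.486 m/s
h_f = f(L/D)V²/(2g) = 0.01200·(2430/0.413)·2.486²/(2·9.81) = 22.24 m

h_f ≈ 22.2 m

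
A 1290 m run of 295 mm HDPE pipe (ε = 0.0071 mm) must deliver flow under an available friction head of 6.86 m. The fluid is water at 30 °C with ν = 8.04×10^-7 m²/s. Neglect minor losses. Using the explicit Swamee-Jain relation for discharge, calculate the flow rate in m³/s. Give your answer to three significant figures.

Q ≈ 0.104 m³/s

Swamee-Jain (Type II): Q = -0.965·√(gD⁵h_f/L)·ln[ε/(3.7D) + √(3.17ν²L/(gD³h_f))]
√(gD⁵h_f/L) = √(9.81·0.295⁵·6.86/1290) = 0.01080
ε/(3.7D) = 6.50×10^-6; √(3.17ν²L/(gD³h_f)) = 3.91×10^-5
Q = -0.965·0.01080·ln(4.562×10^-5) = 0.1041 m³/s
Check: V = 1.52 m/s, Re = 5.59×10^5, f = 0.01324, h_f = 6.85 m ≈ 6.86 m ✓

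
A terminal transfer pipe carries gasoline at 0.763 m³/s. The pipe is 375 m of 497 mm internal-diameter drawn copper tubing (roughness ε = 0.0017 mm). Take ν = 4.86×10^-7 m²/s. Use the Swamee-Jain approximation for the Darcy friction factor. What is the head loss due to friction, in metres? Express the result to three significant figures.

h_f ≈ 5.66 m

V = 4Q/(πD²) = 4·0.763/(π·0.497²) = 3.933 m/s
Re = VD/ν = 3.933·0.497/4.86×10^-7 = 4.02×10^6 → turbulent
ε/D = 0.0017/497 = 3.42×10^-6
Swamee-Jain: f = 0.009509
h_f = f(L/D)V²/(2g) = 0.009509·(375/0.497)·3.933²/(2·9.81) = 5.656 m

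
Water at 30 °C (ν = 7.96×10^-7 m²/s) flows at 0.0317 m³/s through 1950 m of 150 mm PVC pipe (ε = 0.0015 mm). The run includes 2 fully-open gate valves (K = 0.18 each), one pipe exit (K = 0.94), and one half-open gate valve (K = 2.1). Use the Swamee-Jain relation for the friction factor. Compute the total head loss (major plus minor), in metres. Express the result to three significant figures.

V = 4Q/(πD²) = 1.794 m/s; V²/2g = 0.1640 m
Re = 3.38×10^5, ε/D = 1.00×10^-5 → f = 0.01418 (Swamee-Jain)
Major: h_f = f(L/D)·V²/2g = 0.01418·13000·0.1640 = 30.24 m
Minor: ΣK = 3.40; h_m = ΣK·V²/2g = 0.5576 m
Total H_L = 30.24 + 0.5576 = 30.80 m

H_L ≈ 30.8 m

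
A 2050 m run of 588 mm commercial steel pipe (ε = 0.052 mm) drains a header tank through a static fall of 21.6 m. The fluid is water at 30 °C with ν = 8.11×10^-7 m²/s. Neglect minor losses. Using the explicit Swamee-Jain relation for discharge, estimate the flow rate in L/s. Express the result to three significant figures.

Q ≈ 847 L/s

Swamee-Jain (Type II): Q = -0.965·√(gD⁵h_f/L)·ln[ε/(3.7D) + √(3.17ν²L/(gD³h_f))]
√(gD⁵h_f/L) = √(9.81·0.588⁵·21.6/2050) = 0.08524
ε/(3.7D) = 2.39×10^-5; √(3.17ν²L/(gD³h_f)) = 9.96×10^-6
Q = -0.965·0.08524·ln(3.386×10^-5) = 0.8467 m³/s
Check: V = 3.12 m/s, Re = 2.26×10^6, f = 0.01258, h_f = 21.7 m ≈ 21.6 m ✓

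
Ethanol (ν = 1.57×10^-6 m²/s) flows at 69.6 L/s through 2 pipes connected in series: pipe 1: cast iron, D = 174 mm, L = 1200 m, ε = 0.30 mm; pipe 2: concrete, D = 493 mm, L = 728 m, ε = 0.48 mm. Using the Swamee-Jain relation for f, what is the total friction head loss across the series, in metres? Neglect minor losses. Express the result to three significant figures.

H ≈ 70.3 m

Pipe 1: V = 2.927 m/s, Re = 3.24×10^5, ε/D = 0.00172, f = 0.02329, h_1 = f(L/D)V²/2g = 70.12 m
Pipe 2: V = 0.3646 m/s, Re = 1.14×10^5, ε/D = 9.74×10^-4, f = 0.02198, h_2 = f(L/D)V²/2g = 0.2199 m
Series → Q common, losses add: H = Σh = 70.34 m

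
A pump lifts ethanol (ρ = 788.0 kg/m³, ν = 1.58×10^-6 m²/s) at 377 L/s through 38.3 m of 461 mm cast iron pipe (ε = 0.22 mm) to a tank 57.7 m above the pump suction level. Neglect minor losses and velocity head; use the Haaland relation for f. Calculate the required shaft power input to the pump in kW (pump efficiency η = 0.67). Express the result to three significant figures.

P_shaft ≈ 253 kW

V = 4Q/(πD²) = 2.259 m/s; Re = 6.59×10^5; ε/D = 4.77×10^-4; f = 0.01723
h_f = f(L/D)V²/2g = 0.3723 m
Total head H = z + h_f = 57.7 + 0.3723 = 58.07 m
P_hyd = ρgQH = 788.0·9.81·0.377·58.07 = 169.2 kW
P_shaft = P_hyd/η = 169.2/0.67 = 252.6 kW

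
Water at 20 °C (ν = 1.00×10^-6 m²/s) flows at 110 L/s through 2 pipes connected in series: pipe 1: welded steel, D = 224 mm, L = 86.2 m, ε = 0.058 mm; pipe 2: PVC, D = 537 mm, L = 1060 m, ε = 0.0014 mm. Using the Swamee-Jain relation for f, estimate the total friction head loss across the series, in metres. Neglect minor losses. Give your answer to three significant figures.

Pipe 1: V = 2.791 m/s, Re = 6.25×10^5, ε/D = 2.59×10^-4, f = 0.01579, h_1 = f(L/D)V²/2g = 2.413 m
Pipe 2: V = 0.4857 m/s, Re = 2.61×10^5, ε/D = 2.61×10^-6, f = 0.01479, h_2 = f(L/D)V²/2g = 0.3509 m
Series → Q common, losses add: H = Σh = 2.763 m

H ≈ 2.76 m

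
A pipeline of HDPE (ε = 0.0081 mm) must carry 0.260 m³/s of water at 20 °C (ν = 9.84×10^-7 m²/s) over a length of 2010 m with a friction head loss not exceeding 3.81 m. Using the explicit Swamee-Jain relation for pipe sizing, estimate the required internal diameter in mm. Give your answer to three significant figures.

Swamee-Jain (Type III): D = 0.66·[ε^1.25·(LQ²/(gh_f))^4.75 + ν·Q^9.4·(L/(gh_f))^5.2]^0.04
LQ²/(gh_f) = 3.635; L/(gh_f) = 53.78
Term 1 = ε^1.25·(…)^4.75 = 1.99×10^-4; Term 2 = ν·Q^9.4·(…)^5.2 = 0.00311
D = 0.66·(1.99×10^-4 + 0.00311)^0.04 = 0.5252 m = 525 mm
Check: V = 1.20 m/s, Re = 6.41×10^5, f = 0.01281, h_f = 3.60 m ≈ 3.81 m ✓

D ≈ 525 mm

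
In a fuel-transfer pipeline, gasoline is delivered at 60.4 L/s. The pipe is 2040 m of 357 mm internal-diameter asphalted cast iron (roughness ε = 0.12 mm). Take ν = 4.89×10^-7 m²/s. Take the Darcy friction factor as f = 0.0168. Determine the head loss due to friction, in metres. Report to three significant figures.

h_f ≈ 1.78 m

V = 4Q/(πD²) = 4·0.0604/(π·0.357²) = 0.6034 m/s
h_f = f(L/D)V²/(2g) = 0.01680·(2040/0.357)·0.6034²/(2·9.81) = 1.782 m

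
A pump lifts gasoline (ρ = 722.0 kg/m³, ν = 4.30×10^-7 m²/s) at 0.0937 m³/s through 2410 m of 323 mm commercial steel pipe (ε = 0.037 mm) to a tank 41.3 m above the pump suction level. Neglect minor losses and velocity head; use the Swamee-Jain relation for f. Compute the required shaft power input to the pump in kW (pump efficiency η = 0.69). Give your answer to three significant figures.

V = 4Q/(πD²) = 1.144 m/s; Re = 8.59×10^5; ε/D = 1.15×10^-4; f = 0.01389
h_f = f(L/D)V²/2g = 6.906 m
Total head H = z + h_f = 41.3 + 6.906 = 48.21 m
P_hyd = ρgQH = 722.0·9.81·0.0937·48.21 = 31.99 kW
P_shaft = P_hyd/η = 31.99/0.69 = 46.37 kW

P_shaft ≈ 46.4 kW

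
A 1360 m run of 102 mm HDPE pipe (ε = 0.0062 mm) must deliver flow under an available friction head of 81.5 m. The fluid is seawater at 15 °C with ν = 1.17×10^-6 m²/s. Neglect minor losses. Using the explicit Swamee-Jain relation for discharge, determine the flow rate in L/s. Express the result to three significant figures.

Q ≈ 22.6 L/s

Swamee-Jain (Type II): Q = -0.965·√(gD⁵h_f/L)·ln[ε/(3.7D) + √(3.17ν²L/(gD³h_f))]
√(gD⁵h_f/L) = √(9.81·0.102⁵·81.5/1360) = 0.002548
ε/(3.7D) = 1.64×10^-5; √(3.17ν²L/(gD³h_f)) = 8.34×10^-5
Q = -0.965·0.002548·ln(9.983×10^-5) = 0.02265 m³/s
Check: V = 2.77 m/s, Re = 2.42×10^5, f = 0.01557, h_f = 81.3 m ≈ 81.5 m ✓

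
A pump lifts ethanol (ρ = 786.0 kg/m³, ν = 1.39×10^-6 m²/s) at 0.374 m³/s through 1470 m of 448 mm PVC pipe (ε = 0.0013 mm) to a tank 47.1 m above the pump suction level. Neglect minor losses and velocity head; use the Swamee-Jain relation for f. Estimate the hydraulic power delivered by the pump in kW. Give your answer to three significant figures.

P_hyd ≈ 169 kW

V = 4Q/(πD²) = 2.373 m/s; Re = 7.65×10^5; ε/D = 2.90×10^-6; f = 0.01221
h_f = f(L/D)V²/2g = 11.50 m
Total head H = z + h_f = 47.1 + 11.50 = 58.60 m
P_hyd = ρgQH = 786.0·9.81·0.374·58.60 = 169.0 kW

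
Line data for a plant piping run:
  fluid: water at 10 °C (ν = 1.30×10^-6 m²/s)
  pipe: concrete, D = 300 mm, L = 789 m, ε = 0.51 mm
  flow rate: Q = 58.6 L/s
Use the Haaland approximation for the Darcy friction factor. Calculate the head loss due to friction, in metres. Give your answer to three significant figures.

h_f ≈ 2.16 m

V = 4Q/(πD²) = 4·0.0586/(π·0.300²) = 0.8290 m/s
Re = VD/ν = 0.8290·0.300/1.30×10^-6 = 1.91×10^5 → turbulent
ε/D = 0.51/300 = 0.00170
Haaland: f = 0.02340
h_f = f(L/D)V²/(2g) = 0.02340·(789/0.300)·0.8290²/(2·9.81) = 2.156 m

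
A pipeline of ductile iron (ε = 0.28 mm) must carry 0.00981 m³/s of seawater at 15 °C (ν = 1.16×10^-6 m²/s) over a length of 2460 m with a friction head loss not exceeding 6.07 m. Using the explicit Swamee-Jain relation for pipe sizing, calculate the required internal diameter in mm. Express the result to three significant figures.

Swamee-Jain (Type III): D = 0.66·[ε^1.25·(LQ²/(gh_f))^4.75 + ν·Q^9.4·(L/(gh_f))^5.2]^0.04
LQ²/(gh_f) = 0.003976; L/(gh_f) = 41.31
Term 1 = ε^1.25·(…)^4.75 = 1.43×10^-16; Term 2 = ν·Q^9.4·(…)^5.2 = 3.89×10^-17
D = 0.66·(1.43×10^-16 + 3.89×10^-17)^0.04 = 0.1549 m = 155 mm
Check: V = 0.521 m/s, Re = 6.95×10^4, f = 0.02551, h_f = 5.60 m ≈ 6.07 m ✓

D ≈ 155 mm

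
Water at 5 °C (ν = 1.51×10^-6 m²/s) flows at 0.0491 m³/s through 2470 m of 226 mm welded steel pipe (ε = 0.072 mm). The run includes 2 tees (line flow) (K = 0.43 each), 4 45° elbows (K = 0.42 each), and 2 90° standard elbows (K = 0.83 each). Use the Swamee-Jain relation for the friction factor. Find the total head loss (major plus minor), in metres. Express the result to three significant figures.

V = 4Q/(πD²) = 1.224 m/s; V²/2g = 0.07636 m
Re = 1.83×10^5, ε/D = 3.19×10^-4 → f = 0.01808 (Swamee-Jain)
Major: h_f = f(L/D)·V²/2g = 0.01808·10929·0.07636 = 15.09 m
Minor: ΣK = 4.20; h_m = ΣK·V²/2g = 0.3207 m
Total H_L = 15.09 + 0.3207 = 15.41 m

H_L ≈ 15.4 m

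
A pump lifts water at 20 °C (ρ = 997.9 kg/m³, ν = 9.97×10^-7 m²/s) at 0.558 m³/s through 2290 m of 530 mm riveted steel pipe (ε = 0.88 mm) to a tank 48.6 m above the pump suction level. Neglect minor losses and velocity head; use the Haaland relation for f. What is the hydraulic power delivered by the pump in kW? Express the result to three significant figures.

V = 4Q/(πD²) = 2.529 m/s; Re = 1.34×10^6; ε/D = 0.00166; f = 0.02249
h_f = f(L/D)V²/2g = 31.68 m
Total head H = z + h_f = 48.6 + 31.68 = 80.28 m
P_hyd = ρgQH = 997.9·9.81·0.558·80.28 = 438.5 kW

P_hyd ≈ 439 kW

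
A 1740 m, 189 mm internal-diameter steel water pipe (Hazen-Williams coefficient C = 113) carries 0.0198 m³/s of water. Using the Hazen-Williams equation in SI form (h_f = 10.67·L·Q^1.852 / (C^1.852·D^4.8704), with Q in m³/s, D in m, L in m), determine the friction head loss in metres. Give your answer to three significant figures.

h_f ≈ 6.85 m

h_f = 10.67·1740·0.0198^1.852 / (113^1.852·0.189^4.8704) = 6.851 m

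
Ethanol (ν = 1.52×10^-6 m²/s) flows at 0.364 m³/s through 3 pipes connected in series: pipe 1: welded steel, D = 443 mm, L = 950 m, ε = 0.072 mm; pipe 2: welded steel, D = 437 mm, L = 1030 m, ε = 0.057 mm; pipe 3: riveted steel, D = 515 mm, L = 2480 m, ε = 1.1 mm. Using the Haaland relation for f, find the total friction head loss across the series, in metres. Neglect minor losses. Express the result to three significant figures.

H ≈ 37.0 m

Pipe 1: V = 2.362 m/s, Re = 6.88×10^5, ε/D = 1.63×10^-4, f = 0.01453, h_1 = f(L/D)V²/2g = 8.856 m
Pipe 2: V = 2.427 m/s, Re = 6.98×10^5, ε/D = 1.30×10^-4, f = 0.01414, h_2 = f(L/D)V²/2g = 10.01 m
Pipe 3: V = 1.747 m/s, Re = 5.92×10^5, ε/D = 0.00214, f = 0.02414, h_3 = f(L/D)V²/2g = 18.09 m
Series → Q common, losses add: H = Σh = 36.96 m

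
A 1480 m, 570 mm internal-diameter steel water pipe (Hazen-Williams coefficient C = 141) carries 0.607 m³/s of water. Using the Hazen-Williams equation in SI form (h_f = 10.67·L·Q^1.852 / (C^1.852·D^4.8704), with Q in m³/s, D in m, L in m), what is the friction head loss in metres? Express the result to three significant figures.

h_f = 10.67·1480·0.607^1.852 / (141^1.852·0.570^4.8704) = 10.13 m

h_f ≈ 10.1 m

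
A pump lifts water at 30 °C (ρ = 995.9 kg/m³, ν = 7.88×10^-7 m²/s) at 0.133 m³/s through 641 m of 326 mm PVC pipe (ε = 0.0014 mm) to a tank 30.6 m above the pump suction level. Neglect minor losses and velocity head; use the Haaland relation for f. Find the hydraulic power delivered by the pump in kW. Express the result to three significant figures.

V = 4Q/(πD²) = 1.593 m/s; Re = 6.59×10^5; ε/D = 4.29×10^-6; f = 0.01250
h_f = f(L/D)V²/2g = 3.180 m
Total head H = z + h_f = 30.6 + 3.180 = 33.78 m
P_hyd = ρgQH = 995.9·9.81·0.133·33.78 = 43.89 kW

P_hyd ≈ 43.9 kW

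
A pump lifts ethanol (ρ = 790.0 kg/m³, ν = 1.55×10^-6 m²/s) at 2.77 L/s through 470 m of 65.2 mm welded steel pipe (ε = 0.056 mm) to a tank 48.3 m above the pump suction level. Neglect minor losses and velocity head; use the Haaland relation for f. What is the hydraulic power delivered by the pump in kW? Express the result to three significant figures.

P_hyd ≈ 1.17 kW

V = 4Q/(πD²) = 0.8296 m/s; Re = 3.49×10^4; ε/D = 8.59×10^-4; f = 0.02467
h_f = f(L/D)V²/2g = 6.238 m
Total head H = z + h_f = 48.3 + 6.238 = 54.54 m
P_hyd = ρgQH = 790.0·9.81·0.00277·54.54 = 1.171 kW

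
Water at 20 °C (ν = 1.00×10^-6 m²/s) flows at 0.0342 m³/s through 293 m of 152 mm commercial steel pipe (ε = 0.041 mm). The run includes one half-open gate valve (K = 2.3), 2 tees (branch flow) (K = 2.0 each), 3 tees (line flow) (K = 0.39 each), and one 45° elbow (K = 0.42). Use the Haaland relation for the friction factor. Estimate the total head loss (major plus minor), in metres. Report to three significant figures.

H_L ≈ 7.24 m

V = 4Q/(πD²) = 1.885 m/s; V²/2g = 0.1811 m
Re = 2.86×10^5, ε/D = 2.70×10^-4 → f = 0.01666 (Haaland)
Major: h_f = f(L/D)·V²/2g = 0.01666·1928·0.1811 = 5.815 m
Minor: ΣK = 7.89; h_m = ΣK·V²/2g = 1.428 m
Total H_L = 5.815 + 1.428 = 7.243 m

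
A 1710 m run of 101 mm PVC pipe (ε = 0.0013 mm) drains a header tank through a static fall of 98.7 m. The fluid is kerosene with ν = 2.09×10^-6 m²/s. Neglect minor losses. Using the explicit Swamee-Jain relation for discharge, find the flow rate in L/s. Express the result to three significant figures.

Q ≈ 20.6 L/s

Swamee-Jain (Type II): Q = -0.965·√(gD⁵h_f/L)·ln[ε/(3.7D) + √(3.17ν²L/(gD³h_f))]
√(gD⁵h_f/L) = √(9.81·0.101⁵·98.7/1710) = 0.002439
ε/(3.7D) = 3.48×10^-6; √(3.17ν²L/(gD³h_f)) = 1.54×10^-4
Q = -0.965·0.002439·ln(1.575×10^-4) = 0.02061 m³/s
Check: V = 2.57 m/s, Re = 1.24×10^5, f = 0.01717, h_f = 98.0 m ≈ 98.7 m ✓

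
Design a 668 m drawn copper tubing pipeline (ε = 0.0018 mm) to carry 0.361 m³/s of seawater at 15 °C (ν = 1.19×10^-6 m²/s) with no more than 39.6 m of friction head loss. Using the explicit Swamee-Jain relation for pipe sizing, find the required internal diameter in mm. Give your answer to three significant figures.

Swamee-Jain (Type III): D = 0.66·[ε^1.25·(LQ²/(gh_f))^4.75 + ν·Q^9.4·(L/(gh_f))^5.2]^0.04
LQ²/(gh_f) = 0.2241; L/(gh_f) = 1.720
Term 1 = ε^1.25·(…)^4.75 = 5.42×10^-11; Term 2 = ν·Q^9.4·(…)^5.2 = 1.38×10^-9
D = 0.66·(5.42×10^-11 + 1.38×10^-9)^0.04 = 0.2923 m = 292 mm
Check: V = 5.38 m/s, Re = 1.32×10^6, f = 0.01126, h_f = 38.0 m ≈ 39.6 m ✓

D ≈ 292 mm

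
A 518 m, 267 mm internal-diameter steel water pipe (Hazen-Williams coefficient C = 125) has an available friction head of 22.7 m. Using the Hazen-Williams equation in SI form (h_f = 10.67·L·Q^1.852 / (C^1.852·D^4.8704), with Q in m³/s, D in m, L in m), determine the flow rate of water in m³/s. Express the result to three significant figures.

Rearranging: Q = [h_f·C^1.852·D^4.8704 / (10.67·L)]^(1/1.852)
Q = [22.7·125^1.852·0.267^4.8704 / (10.67·518)]^0.540 = 0.1996 m³/s

Q ≈ 0.200 m³/s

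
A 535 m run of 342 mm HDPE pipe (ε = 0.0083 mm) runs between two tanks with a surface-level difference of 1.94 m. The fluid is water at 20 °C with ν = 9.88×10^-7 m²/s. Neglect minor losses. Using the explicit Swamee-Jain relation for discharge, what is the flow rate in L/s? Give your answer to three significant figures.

Swamee-Jain (Type II): Q = -0.965·√(gD⁵h_f/L)·ln[ε/(3.7D) + √(3.17ν²L/(gD³h_f))]
√(gD⁵h_f/L) = √(9.81·0.342⁵·1.94/535) = 0.01290
ε/(3.7D) = 6.56×10^-6; √(3.17ν²L/(gD³h_f)) = 4.66×10^-5
Q = -0.965·0.01290·ln(5.319×10^-5) = 0.1225 m³/s
Check: V = 1.33 m/s, Re = 4.62×10^5, f = 0.01364, h_f = 1.93 m ≈ 1.94 m ✓

Q ≈ 123 L/s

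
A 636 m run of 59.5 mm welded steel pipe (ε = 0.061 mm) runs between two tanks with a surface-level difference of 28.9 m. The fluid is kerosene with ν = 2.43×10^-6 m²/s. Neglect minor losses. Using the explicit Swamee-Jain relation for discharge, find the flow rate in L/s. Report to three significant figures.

Q ≈ 4.02 L/s

Swamee-Jain (Type II): Q = -0.965·√(gD⁵h_f/L)·ln[ε/(3.7D) + √(3.17ν²L/(gD³h_f))]
√(gD⁵h_f/L) = √(9.81·0.0595⁵·28.9/636) = 5.766×10^-4
ε/(3.7D) = 2.77×10^-4; √(3.17ν²L/(gD³h_f)) = 4.46×10^-4
Q = -0.965·5.766×10^-4·ln(7.236×10^-4) = 0.004023 m³/s
Check: V = 1.45 m/s, Re = 3.54×10^4, f = 0.02550, h_f = 29.1 m ≈ 28.9 m ✓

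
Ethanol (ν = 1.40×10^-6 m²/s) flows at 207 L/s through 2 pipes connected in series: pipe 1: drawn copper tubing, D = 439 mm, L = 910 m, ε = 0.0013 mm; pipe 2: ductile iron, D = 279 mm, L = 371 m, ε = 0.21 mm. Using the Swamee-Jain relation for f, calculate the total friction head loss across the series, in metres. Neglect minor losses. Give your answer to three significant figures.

H ≈ 17.4 m

Pipe 1: V = 1.368 m/s, Re = 4.29×10^5, ε/D = 2.96×10^-6, f = 0.01350, h_1 = f(L/D)V²/2g = 2.668 m
Pipe 2: V = 3.386 m/s, Re = 6.75×10^5, ε/D = 7.53×10^-4, f = 0.01900, h_2 = f(L/D)V²/2g = 14.77 m
Series → Q common, losses add: H = Σh = 17.43 m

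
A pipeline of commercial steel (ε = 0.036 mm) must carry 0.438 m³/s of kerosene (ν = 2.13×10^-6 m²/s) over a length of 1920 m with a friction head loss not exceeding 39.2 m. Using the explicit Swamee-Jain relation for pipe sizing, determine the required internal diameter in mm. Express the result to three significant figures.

D ≈ 408 mm

Swamee-Jain (Type III): D = 0.66·[ε^1.25·(LQ²/(gh_f))^4.75 + ν·Q^9.4·(L/(gh_f))^5.2]^0.04
LQ²/(gh_f) = 0.9578; L/(gh_f) = 4.993
Term 1 = ε^1.25·(…)^4.75 = 2.27×10^-6; Term 2 = ν·Q^9.4·(…)^5.2 = 3.89×10^-6
D = 0.66·(2.27×10^-6 + 3.89×10^-6)^0.04 = 0.4084 m = 408 mm
Check: V = 3.34 m/s, Re = 6.41×10^5, f = 0.01392, h_f = 37.3 m ≈ 39.2 m ✓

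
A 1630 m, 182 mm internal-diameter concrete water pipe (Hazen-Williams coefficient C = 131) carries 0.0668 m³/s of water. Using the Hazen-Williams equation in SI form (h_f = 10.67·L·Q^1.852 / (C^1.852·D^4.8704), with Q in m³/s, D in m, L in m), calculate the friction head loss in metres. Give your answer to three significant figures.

h_f = 10.67·1630·0.0668^1.852 / (131^1.852·0.182^4.8704) = 55.77 m

h_f ≈ 55.8 m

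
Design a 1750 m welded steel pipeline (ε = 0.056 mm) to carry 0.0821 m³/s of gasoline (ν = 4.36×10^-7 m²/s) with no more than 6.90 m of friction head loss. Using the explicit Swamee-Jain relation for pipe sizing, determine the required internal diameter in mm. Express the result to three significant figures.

D ≈ 295 mm

Swamee-Jain (Type III): D = 0.66·[ε^1.25·(LQ²/(gh_f))^4.75 + ν·Q^9.4·(L/(gh_f))^5.2]^0.04
LQ²/(gh_f) = 0.1743; L/(gh_f) = 25.85
Term 1 = ε^1.25·(…)^4.75 = 1.20×10^-9; Term 2 = ν·Q^9.4·(…)^5.2 = 6.02×10^-10
D = 0.66·(1.20×10^-9 + 6.02×10^-10)^0.04 = 0.2950 m = 295 mm
Check: V = 1.20 m/s, Re = 8.13×10^5, f = 0.01485, h_f = 6.48 m ≈ 6.90 m ✓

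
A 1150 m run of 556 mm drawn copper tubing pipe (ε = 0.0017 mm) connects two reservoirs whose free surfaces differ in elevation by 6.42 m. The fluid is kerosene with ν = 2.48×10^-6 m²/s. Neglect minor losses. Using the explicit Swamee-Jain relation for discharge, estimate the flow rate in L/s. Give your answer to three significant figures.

Swamee-Jain (Type II): Q = -0.965·√(gD⁵h_f/L)·ln[ε/(3.7D) + √(3.17ν²L/(gD³h_f))]
√(gD⁵h_f/L) = √(9.81·0.556⁵·6.42/1150) = 0.05394
ε/(3.7D) = 8.26×10^-7; √(3.17ν²L/(gD³h_f)) = 4.55×10^-5
Q = -0.965·0.05394·ln(4.634×10^-5) = 0.5195 m³/s
Check: V = 2.14 m/s, Re = 4.80×10^5, f = 0.01324, h_f = 6.39 m ≈ 6.42 m ✓

Q ≈ 519 L/s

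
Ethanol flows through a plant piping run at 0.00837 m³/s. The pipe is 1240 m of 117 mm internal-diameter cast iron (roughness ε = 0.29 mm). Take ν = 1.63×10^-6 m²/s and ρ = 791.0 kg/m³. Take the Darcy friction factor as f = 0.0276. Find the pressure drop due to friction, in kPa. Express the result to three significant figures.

Δp ≈ 70.1 kPa

V = 4Q/(πD²) = 4·0.00837/(π·0.117²) = 0.7785 m/s
h_f = f(L/D)V²/(2g) = 0.02760·(1240/0.117)·0.7785²/(2·9.81) = 9.036 m
Δp = ρg·h_f = 791.0·9.81·9.036 = 70.12 kPa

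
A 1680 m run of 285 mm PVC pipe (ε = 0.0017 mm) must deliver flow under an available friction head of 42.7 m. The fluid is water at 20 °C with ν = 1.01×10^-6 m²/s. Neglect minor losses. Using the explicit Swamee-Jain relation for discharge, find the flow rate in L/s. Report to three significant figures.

Swamee-Jain (Type II): Q = -0.965·√(gD⁵h_f/L)·ln[ε/(3.7D) + √(3.17ν²L/(gD³h_f))]
√(gD⁵h_f/L) = √(9.81·0.285⁵·42.7/1680) = 0.02165
ε/(3.7D) = 1.61×10^-6; √(3.17ν²L/(gD³h_f)) = 2.37×10^-5
Q = -0.965·0.02165·ln(2.528×10^-5) = 0.2212 m³/s
Check: V = 3.47 m/s, Re = 9.78×10^5, f = 0.01180, h_f = 42.6 m ≈ 42.7 m ✓

Q ≈ 221 L/s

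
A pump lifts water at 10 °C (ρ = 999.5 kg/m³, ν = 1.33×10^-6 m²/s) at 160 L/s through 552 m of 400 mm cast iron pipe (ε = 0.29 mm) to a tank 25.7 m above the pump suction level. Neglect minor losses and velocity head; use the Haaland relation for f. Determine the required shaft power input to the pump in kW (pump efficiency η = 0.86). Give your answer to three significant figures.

P_shaft ≈ 50.8 kW

V = 4Q/(πD²) = 1.273 m/s; Re = 3.83×10^5; ε/D = 7.25×10^-4; f = 0.01906
h_f = f(L/D)V²/2g = 2.173 m
Total head H = z + h_f = 25.7 + 2.173 = 27.87 m
P_hyd = ρgQH = 999.5·9.81·0.160·27.87 = 43.73 kW
P_shaft = P_hyd/η = 43.73/0.86 = 50.85 kW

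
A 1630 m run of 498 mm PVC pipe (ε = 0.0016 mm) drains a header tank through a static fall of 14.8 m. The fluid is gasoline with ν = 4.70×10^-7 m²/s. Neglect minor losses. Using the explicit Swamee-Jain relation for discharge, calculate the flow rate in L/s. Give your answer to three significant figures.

Q ≈ 586 L/s

Swamee-Jain (Type II): Q = -0.965·√(gD⁵h_f/L)·ln[ε/(3.7D) + √(3.17ν²L/(gD³h_f))]
√(gD⁵h_f/L) = √(9.81·0.498⁵·14.8/1630) = 0.05223
ε/(3.7D) = 8.68×10^-7; √(3.17ν²L/(gD³h_f)) = 7.98×10^-6
Q = -0.965·0.05223·ln(8.847×10^-6) = 0.5865 m³/s
Check: V = 3.01 m/s, Re = 3.19×10^6, f = 0.009803, h_f = 14.8 m ≈ 14.8 m ✓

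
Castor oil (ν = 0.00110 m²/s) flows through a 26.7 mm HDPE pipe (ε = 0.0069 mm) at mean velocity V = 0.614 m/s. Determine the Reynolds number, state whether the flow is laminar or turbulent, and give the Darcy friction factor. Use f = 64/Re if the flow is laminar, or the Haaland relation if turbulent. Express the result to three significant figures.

Re ≈ 14.9; laminar; f = 64/Re ≈ 4.29

Re = VD/ν = 0.6140·0.0267/0.00110 = 14.9
Re < 2300 → laminar → f = 64/Re = 4.294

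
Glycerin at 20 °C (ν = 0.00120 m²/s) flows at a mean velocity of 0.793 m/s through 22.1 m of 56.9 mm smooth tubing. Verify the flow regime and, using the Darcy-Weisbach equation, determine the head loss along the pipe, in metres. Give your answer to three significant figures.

h_f ≈ 21.2 m

Re = VD/ν = 0.793·0.05690/0.00120 = 37.6 → laminar (Re < 2300)
f = 64/Re = 1.702
h_f = f(L/D)V²/(2g) = 1.702·(22.1/0.05690)·0.793²/(2·9.81) = 21.19 m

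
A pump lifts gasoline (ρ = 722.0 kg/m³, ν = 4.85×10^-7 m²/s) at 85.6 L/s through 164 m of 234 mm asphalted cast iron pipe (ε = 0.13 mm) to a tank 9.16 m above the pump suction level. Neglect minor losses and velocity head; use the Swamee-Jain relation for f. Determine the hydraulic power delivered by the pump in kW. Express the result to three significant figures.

P_hyd ≈ 7.07 kW

V = 4Q/(πD²) = 1.990 m/s; Re = 9.60×10^5; ε/D = 5.56×10^-4; f = 0.01768
h_f = f(L/D)V²/2g = 2.503 m
Total head H = z + h_f = 9.16 + 2.503 = 11.66 m
P_hyd = ρgQH = 722.0·9.81·0.0856·11.66 = 7.071 kW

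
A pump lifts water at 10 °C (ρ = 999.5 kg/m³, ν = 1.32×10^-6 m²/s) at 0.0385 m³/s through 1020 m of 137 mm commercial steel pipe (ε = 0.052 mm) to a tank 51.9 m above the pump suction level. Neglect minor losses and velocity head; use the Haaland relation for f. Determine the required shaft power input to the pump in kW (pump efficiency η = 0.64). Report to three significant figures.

V = 4Q/(πD²) = 2.612 m/s; Re = 2.71×10^5; ε/D = 3.80×10^-4; f = 0.01748
h_f = f(L/D)V²/2g = 45.25 m
Total head H = z + h_f = 51.9 + 45.25 = 97.15 m
P_hyd = ρgQH = 999.5·9.81·0.0385·97.15 = 36.67 kW
P_shaft = P_hyd/η = 36.67/0.64 = 57.30 kW

P_shaft ≈ 57.3 kW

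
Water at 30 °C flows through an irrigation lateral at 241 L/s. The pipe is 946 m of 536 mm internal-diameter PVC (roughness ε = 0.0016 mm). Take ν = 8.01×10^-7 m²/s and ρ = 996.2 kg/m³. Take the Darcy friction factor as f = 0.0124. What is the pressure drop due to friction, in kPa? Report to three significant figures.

V = 4Q/(πD²) = 4·0.241/(π·0.536²) = 1.068 m/s
h_f = f(L/D)V²/(2g) = 0.01240·(946/0.536)·1.068²/(2·9.81) = 1.272 m
Δp = ρg·h_f = 996.2·9.81·1.272 = 12.44 kPa

Δp ≈ 12.4 kPa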